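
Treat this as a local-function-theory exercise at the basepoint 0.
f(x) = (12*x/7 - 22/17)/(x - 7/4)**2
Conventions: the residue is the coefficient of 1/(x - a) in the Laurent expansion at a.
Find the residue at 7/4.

The residue is 12/7.

At the order-2 pole 7/4 set g(x) = (x - (7/4))^2*f(x) = 12*x/7 - 22/17.
Order-2 pole: residue = g'(a); g'(7/4) = 12/7, so the residue is 12/7.


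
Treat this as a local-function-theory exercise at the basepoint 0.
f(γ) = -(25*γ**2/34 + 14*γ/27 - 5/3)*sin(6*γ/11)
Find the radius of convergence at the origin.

The factor -sin(6*γ/11) is entire and contributes no finite singular point.
The polynomial part has no poles.
No finite singular points: the Taylor series at 0 converges everywhere.

The radius of convergence is infinite.


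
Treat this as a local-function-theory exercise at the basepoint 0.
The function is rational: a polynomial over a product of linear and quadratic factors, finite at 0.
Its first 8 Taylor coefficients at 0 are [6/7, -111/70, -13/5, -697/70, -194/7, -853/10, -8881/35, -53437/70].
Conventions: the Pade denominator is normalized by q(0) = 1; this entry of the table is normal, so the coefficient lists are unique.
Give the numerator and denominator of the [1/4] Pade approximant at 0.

The Pade approximant has numerator coefficients [6/7, -984710391/262027270]; denominator coefficients [1, -66407834/26202727, -130118663/78608181, 68134220/78608181, -123880400/235824543].

Taylor coefficients needed (read off): a_0 = 6/7, a_1 = -111/70, a_2 = -13/5, a_3 = -697/70, a_4 = -194/7, a_5 = -853/10.
Write the denominator as Q(τ) = 1 + q1*τ + q2*τ^2 + q3*τ^3 + q4*τ^4. Requiring Q*f - P = O(τ^6) with deg P <= 1 kills the coefficients of τ^2..τ^5 in Q*f:
  τ^2: a_2 + q1*a_1 + q2*a_0 = 0, i.e. -13/5 + (-111/70)*q1 + (6/7)*q2 = 0.
  τ^3: a_3 + q1*a_2 + q2*a_1 + q3*a_0 = 0, i.e. -697/70 + (-13/5)*q1 + (-111/70)*q2 + (6/7)*q3 = 0.
  τ^4: a_4 + q1*a_3 + q2*a_2 + q3*a_1 + q4*a_0 = 0, i.e. -194/7 + (-697/70)*q1 + (-13/5)*q2 + (-111/70)*q3 + (6/7)*q4 = 0.
  τ^5: a_5 + q1*a_4 + q2*a_3 + q3*a_2 + q4*a_1 = 0, i.e. -853/10 + (-194/7)*q1 + (-697/70)*q2 + (-13/5)*q3 + (-111/70)*q4 = 0.
Solving this linear system: q1 = -66407834/26202727, q2 = -130118663/78608181, q3 = 68134220/78608181, q4 = -123880400/235824543.
The numerator is Q*f truncated at degree 1: P0 = a_0 = 6/7; P1 = a_1 + q1*a_0 = -984710391/262027270.


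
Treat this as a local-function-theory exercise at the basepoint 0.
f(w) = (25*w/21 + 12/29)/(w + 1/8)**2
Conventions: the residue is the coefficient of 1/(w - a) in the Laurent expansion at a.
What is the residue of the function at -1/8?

The residue is 25/21.

At the order-2 pole -1/8 set g(w) = (w - (-1/8))^2*f(w) = 25*w/21 + 12/29.
Order-2 pole: residue = g'(a); g'(-1/8) = 25/21, so the residue is 25/21.


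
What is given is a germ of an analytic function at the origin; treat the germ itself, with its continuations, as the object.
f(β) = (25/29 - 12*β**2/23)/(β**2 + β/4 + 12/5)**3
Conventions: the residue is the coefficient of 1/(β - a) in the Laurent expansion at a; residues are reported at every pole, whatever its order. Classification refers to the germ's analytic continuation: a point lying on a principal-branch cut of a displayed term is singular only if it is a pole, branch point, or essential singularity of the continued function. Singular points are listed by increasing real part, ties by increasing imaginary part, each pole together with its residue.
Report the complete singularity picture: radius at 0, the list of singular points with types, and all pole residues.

Radius of convergence at 0: (2/5)*sqrt(15).
At (-1/8) - ((1/40)*sqrt(3815))*i: a pole of order 3; residue ((45000960/296278029649)*sqrt(3815))*i.
At (-1/8) + ((1/40)*sqrt(3815))*i: a pole of order 3; residue -((45000960/296278029649)*sqrt(3815))*i.

Denominator factor (β**2 + β/4 + 12/5)^3: discriminant -763/80, complex-conjugate roots (-1/8) + ((1/40)*sqrt(3815))*i and (-1/8) - ((1/40)*sqrt(3815))*i; poles of order 3, moduli (2/5)*sqrt(15) and (2/5)*sqrt(15).
The radius of convergence is the smallest modulus among the singular points: (2/5)*sqrt(15).
The factor β**2 + β/4 + 12/5 splits as (β - a)(β - a') with a = (-1/8) - ((1/40)*sqrt(3815))*i, a' = (-1/8) + ((1/40)*sqrt(3815))*i. At the order-3 pole a set g(β) = (β - a)^3*f(β) = [25/29 - 12*β**2/23] / (β - a')^3.
Order-3 pole: residue = g''(a)/2; g''((-1/8) - ((1/40)*sqrt(3815))*i) = ((90001920/296278029649)*sqrt(3815))*i, so the residue is ((45000960/296278029649)*sqrt(3815))*i.
The factor β**2 + β/4 + 12/5 splits as (β - a)(β - a') with a = (-1/8) + ((1/40)*sqrt(3815))*i, a' = (-1/8) - ((1/40)*sqrt(3815))*i. At the order-3 pole a set g(β) = (β - a)^3*f(β) = [25/29 - 12*β**2/23] / (β - a')^3.
Order-3 pole: residue = g''(a)/2; g''((-1/8) + ((1/40)*sqrt(3815))*i) = -((90001920/296278029649)*sqrt(3815))*i, so the residue is -((45000960/296278029649)*sqrt(3815))*i.
List the singular points by increasing real part (a conjugate pair: the negative imaginary part first).


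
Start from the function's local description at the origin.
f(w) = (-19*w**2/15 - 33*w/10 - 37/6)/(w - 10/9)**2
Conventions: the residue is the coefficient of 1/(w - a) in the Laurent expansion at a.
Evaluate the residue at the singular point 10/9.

At the order-2 pole 10/9 set g(w) = (w - (10/9))^2*f(w) = -19*w**2/15 - 33*w/10 - 37/6.
Order-2 pole: residue = g'(a); g'(10/9) = -1651/270, so the residue is -1651/270.

The residue is -1651/270.


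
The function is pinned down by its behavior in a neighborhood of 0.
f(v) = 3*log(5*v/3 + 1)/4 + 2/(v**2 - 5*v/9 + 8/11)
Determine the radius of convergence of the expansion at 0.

The radius of convergence is 3/5.

Denominator factor (v**2 - 5*v/9 + 8/11): discriminant -2317/891, complex-conjugate roots (5/18) + ((1/198)*sqrt(25487))*i and (5/18) - ((1/198)*sqrt(25487))*i; poles of order 1, moduli (2/11)*sqrt(22) and (2/11)*sqrt(22).
Branch term (3/4)*log(1 - v/(-3/5)): its argument vanishes at v = -3/5, a logarithmic branch point, modulus 3/5.
The radius of convergence is the smallest modulus among the singular points: 3/5.


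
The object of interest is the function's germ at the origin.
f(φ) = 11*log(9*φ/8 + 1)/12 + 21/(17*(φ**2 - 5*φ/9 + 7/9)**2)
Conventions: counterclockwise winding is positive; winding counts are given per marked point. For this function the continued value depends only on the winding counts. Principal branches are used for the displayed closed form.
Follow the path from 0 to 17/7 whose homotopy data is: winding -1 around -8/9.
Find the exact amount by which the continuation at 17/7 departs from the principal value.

Continued minus principal equals -(11/6)*pi*i.

The rational part is single-valued and drops out of the difference; each branch term changes only by its own monodromy.
(11/12)*log(1 - φ/(-8/9)): each positive loop around -8/9 adds 2*pi*i to the log, so winding -1 contributes (11/12)*(-1)*2*pi*i = -(11/6)*pi*i.
Summing the contributions at φ = 17/7 gives -(11/6)*pi*i.


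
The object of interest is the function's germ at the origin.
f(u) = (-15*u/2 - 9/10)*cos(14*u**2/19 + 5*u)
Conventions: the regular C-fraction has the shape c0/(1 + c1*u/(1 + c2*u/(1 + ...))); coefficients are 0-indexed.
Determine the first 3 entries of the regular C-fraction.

Taylor coefficients (expand at 0): a_0 = -9/10, a_1 = -15/2, a_2 = 45/4.
c0 = a_0 = -9/10. Peel one level at a time: if S = 1 + c*u/S' with S'(0) = 1, then c is the u-coefficient of S and S' = c*u/(S - 1).
S_1 = c0/f = 1 + (-25/3)*u + (1475/18)*u^2 + ...; c1 = -25/3.
S_2 = c1*u/(S_1 - 1) = 1 + (59/6)*u + ...; c2 = 59/6.

The regular C-fraction coefficients are [-9/10, -25/3, 59/6].


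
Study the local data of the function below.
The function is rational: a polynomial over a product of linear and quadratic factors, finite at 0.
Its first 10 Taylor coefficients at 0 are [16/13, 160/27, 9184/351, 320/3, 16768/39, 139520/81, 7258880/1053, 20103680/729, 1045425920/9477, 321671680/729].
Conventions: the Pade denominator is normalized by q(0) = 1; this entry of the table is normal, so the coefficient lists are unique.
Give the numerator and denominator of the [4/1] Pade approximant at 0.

The Pade approximant has numerator coefficients [16/13, 3520/3537, 3010208/1241487, 176000/95499, 361216/137943]; denominator coefficients [1, -14170/3537].

Taylor coefficients needed (read off): a_0 = 16/13, a_1 = 160/27, a_2 = 9184/351, a_3 = 320/3, a_4 = 16768/39, a_5 = 139520/81.
Write the denominator as Q(u) = 1 + q1*u. Requiring Q*f - P = O(u^6) with deg P <= 4 kills the coefficients of u^5..u^5 in Q*f:
  u^5: a_5 + q1*a_4 = 0, i.e. 139520/81 + (16768/39)*q1 = 0.
Solving this linear system: q1 = -14170/3537.
The numerator is Q*f truncated at degree 4: P0 = a_0 = 16/13; P1 = a_1 + q1*a_0 = 3520/3537; P2 = a_2 + q1*a_1 = 3010208/1241487; P3 = a_3 + q1*a_2 = 176000/95499; P4 = a_4 + q1*a_3 = 361216/137943.


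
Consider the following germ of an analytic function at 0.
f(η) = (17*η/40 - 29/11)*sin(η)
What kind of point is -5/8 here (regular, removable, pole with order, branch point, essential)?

The point is a regular point.

There is no denominator, hence no pole anywhere.
The factor sin(η) is entire.
So the germ continues analytically to -5/8.


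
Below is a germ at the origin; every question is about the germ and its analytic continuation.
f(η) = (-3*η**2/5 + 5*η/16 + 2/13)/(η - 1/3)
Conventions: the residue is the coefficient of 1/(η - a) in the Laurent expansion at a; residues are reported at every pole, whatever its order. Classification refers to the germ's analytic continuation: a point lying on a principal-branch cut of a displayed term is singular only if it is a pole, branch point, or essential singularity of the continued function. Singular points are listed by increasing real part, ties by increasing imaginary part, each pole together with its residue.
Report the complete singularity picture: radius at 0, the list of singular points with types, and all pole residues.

Denominator factor (η - 1/3): pole of order 1 at 1/3, modulus 1/3.
The radius of convergence is the smallest modulus among the singular points: 1/3.
At the order-1 pole 1/3 set g(η) = (η - (1/3))*f(η) = -3*η**2/5 + 5*η/16 + 2/13.
Simple pole: residue = g(a) at a = 1/3, which is 199/1040.

Radius of convergence at 0: 1/3.
At 1/3: a pole of order 1; residue 199/1040.


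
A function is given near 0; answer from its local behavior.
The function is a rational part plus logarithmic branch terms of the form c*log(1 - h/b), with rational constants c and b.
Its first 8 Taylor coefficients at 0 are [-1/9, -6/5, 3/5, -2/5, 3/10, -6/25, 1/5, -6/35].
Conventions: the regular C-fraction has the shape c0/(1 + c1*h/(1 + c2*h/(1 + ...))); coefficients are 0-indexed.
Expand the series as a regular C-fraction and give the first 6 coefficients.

Taylor coefficients (read off): a_0 = -1/9, a_1 = -6/5, a_2 = 3/5, a_3 = -2/5, a_4 = 3/10, a_5 = -6/25.
c0 = a_0 = -1/9. Peel one level at a time: if S = 1 + c*h/S' with S'(0) = 1, then c is the h-coefficient of S and S' = c*h/(S - 1).
S_1 = c0/f = 1 + (-54/5)*h + (3051/25)*h^2 + ...; c1 = -54/5.
S_2 = c1*h/(S_1 - 1) = 1 + (113/10)*h + (-1/12)*h^2 + ...; c2 = 113/10.
S_3 = c2*h/(S_2 - 1) = 1 + (5/678)*h + (-835/229842)*h^2 + ...; c3 = 5/678.
S_4 = c3*h/(S_3 - 1) = 1 + (167/339)*h + (-1/15)*h^2 + ...; c4 = 167/339.
S_5 = c4*h/(S_4 - 1) = 1 + (113/835)*h + ...; c5 = 113/835.

The regular C-fraction coefficients are [-1/9, -54/5, 113/10, 5/678, 167/339, 113/835].


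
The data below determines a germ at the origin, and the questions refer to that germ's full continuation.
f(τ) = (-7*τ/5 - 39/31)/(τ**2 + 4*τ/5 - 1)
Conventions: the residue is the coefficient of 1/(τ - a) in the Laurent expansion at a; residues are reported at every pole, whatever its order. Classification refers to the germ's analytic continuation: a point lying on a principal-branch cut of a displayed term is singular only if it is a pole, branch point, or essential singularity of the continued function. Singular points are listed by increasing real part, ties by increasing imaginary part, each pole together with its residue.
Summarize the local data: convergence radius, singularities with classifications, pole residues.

Radius of convergence at 0: -2/5 + (1/5)*sqrt(29).
At -2/5 - (1/5)*sqrt(29): a pole of order 1; residue -7/10 + (541/8990)*sqrt(29).
At -2/5 + (1/5)*sqrt(29): a pole of order 1; residue -7/10 - (541/8990)*sqrt(29).

Denominator factor (τ**2 + 4*τ/5 - 1): discriminant 116/25, real irrational roots -2/5 + (1/5)*sqrt(29) and -2/5 - (1/5)*sqrt(29); poles of order 1, moduli -2/5 + (1/5)*sqrt(29) and 2/5 + (1/5)*sqrt(29).
The radius of convergence is the smallest modulus among the singular points: -2/5 + (1/5)*sqrt(29).
The factor τ**2 + 4*τ/5 - 1 splits as (τ - a)(τ - a') with a = -2/5 - (1/5)*sqrt(29), a' = -2/5 + (1/5)*sqrt(29). At the order-1 pole a set g(τ) = (τ - a)*f(τ) = [-7*τ/5 - 39/31] / (τ - a').
Simple pole: residue = g(a) at a = -2/5 - (1/5)*sqrt(29), which is -7/10 + (541/8990)*sqrt(29).
The factor τ**2 + 4*τ/5 - 1 splits as (τ - a)(τ - a') with a = -2/5 + (1/5)*sqrt(29), a' = -2/5 - (1/5)*sqrt(29). At the order-1 pole a set g(τ) = (τ - a)*f(τ) = [-7*τ/5 - 39/31] / (τ - a').
Simple pole: residue = g(a) at a = -2/5 + (1/5)*sqrt(29), which is -7/10 - (541/8990)*sqrt(29).
List the singular points by increasing real part (a conjugate pair: the negative imaginary part first).


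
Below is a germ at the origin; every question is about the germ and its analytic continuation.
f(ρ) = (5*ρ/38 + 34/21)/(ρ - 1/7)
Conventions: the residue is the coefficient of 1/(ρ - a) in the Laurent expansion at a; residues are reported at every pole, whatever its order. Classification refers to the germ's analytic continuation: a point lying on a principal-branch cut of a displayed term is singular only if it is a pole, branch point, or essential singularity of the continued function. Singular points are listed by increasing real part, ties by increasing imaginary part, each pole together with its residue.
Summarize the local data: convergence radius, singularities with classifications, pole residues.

Denominator factor (ρ - 1/7): pole of order 1 at 1/7, modulus 1/7.
The radius of convergence is the smallest modulus among the singular points: 1/7.
At the order-1 pole 1/7 set g(ρ) = (ρ - (1/7))*f(ρ) = 5*ρ/38 + 34/21.
Simple pole: residue = g(a) at a = 1/7, which is 1307/798.

Radius of convergence at 0: 1/7.
At 1/7: a pole of order 1; residue 1307/798.


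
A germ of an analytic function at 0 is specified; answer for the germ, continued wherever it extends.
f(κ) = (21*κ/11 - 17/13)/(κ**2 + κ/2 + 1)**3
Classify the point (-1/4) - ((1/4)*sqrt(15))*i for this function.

The point is a pole of order 3.

The denominator factor κ**2 + κ/2 + 1 vanishes at (-1/4) - ((1/4)*sqrt(15))*i and appears to the power 3; the numerator there equals (-1021/572) - ((21/44)*sqrt(15))*i, nonzero, and no other factor vanishes.
Hence a pole whose order is the multiplicity, 3.


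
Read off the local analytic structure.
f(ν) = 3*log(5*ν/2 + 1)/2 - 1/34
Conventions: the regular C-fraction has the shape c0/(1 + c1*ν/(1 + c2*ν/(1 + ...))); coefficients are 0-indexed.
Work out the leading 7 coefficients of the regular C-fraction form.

The regular C-fraction coefficients are [-1/34, 255/2, -505/4, -5/1212, 380/303, 101/304, 279/304].

Taylor coefficients (expand at 0): a_0 = -1/34, a_1 = 15/4, a_2 = -75/16, a_3 = 125/16, a_4 = -1875/128, a_5 = 1875/64, a_6 = -15625/256.
c0 = a_0 = -1/34. Peel one level at a time: if S = 1 + c*ν/S' with S'(0) = 1, then c is the ν-coefficient of S and S' = c*ν/(S - 1).
S_1 = c0/f = 1 + (255/2)*ν + (128775/8)*ν^2 + ...; c1 = 255/2.
S_2 = c1*ν/(S_1 - 1) = 1 + (-505/4)*ν + (-25/48)*ν^2 + ...; c2 = -505/4.
S_3 = c2*ν/(S_2 - 1) = 1 + (-5/1212)*ν + (475/91809)*ν^2 + ...; c3 = -5/1212.
S_4 = c3*ν/(S_3 - 1) = 1 + (380/303)*ν + (-5/12)*ν^2 + ...; c4 = 380/303.
S_5 = c4*ν/(S_4 - 1) = 1 + (101/304)*ν + (-28179/92416)*ν^2 + ...; c5 = 101/304.
S_6 = c5*ν/(S_5 - 1) = 1 + (279/304)*ν + ...; c6 = 279/304.


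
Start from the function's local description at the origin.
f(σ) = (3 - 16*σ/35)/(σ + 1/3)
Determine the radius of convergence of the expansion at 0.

The radius of convergence is 1/3.

Denominator factor (σ + 1/3): pole of order 1 at -1/3, modulus 1/3.
The radius of convergence is the smallest modulus among the singular points: 1/3.


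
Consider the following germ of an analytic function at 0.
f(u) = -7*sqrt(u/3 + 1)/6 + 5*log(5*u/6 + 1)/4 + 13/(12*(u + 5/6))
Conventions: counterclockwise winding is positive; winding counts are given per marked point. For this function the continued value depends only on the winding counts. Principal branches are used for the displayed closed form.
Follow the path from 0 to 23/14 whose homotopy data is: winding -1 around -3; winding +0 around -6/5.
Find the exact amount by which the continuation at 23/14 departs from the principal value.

The rational part is single-valued and drops out of the difference; each branch term changes only by its own monodromy.
(5/4)*log(1 - u/(-6/5)): winding 0 around -6/5, so this term returns to its principal value, contribution 0.
(-7/6)*sqrt(1 - u/(-3)): winding -1 is odd, the square root flips sign, contributing -2*(-7/6)*sqrt(1 - (23/14)/(-3)) = -2*(-7/6)*sqrt(65/42) = (1/18)*sqrt(2730).
Summing the contributions at u = 23/14 gives (1/18)*sqrt(2730).

Continued minus principal equals (1/18)*sqrt(2730).


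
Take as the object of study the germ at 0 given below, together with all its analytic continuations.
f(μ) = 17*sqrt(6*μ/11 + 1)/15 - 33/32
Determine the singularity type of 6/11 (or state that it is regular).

The point is a regular point.

There is no denominator, hence no pole anywhere.
Branch term sqrt(1 - μ/(-11/6)): argument at 6/11 is 157/121, nonzero, so 6/11 is not its branch point (a point on a principal cut is still regular for the continued germ).
So the germ continues analytically to 6/11.


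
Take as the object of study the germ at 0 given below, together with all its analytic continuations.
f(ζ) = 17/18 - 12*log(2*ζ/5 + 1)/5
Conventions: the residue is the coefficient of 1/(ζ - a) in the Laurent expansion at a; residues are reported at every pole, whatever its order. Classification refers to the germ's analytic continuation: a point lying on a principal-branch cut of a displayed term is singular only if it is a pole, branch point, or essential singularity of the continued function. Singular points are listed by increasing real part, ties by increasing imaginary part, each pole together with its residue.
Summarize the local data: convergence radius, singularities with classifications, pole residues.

Branch term (-12/5)*log(1 - ζ/(-5/2)): its argument vanishes at ζ = -5/2, a logarithmic branch point, modulus 5/2.
The radius of convergence is the smallest modulus among the singular points: 5/2.

Radius of convergence at 0: 5/2.
At -5/2: a logarithmic branch point.


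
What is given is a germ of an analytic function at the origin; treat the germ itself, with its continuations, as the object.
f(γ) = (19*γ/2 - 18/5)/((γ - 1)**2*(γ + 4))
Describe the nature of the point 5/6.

The point is a regular point.

Denominator factors: γ - 1 = -1/6 at γ = 5/6; γ + 4 = 29/6 at γ = 5/6 — none vanishes.
So the germ continues analytically to 5/6.


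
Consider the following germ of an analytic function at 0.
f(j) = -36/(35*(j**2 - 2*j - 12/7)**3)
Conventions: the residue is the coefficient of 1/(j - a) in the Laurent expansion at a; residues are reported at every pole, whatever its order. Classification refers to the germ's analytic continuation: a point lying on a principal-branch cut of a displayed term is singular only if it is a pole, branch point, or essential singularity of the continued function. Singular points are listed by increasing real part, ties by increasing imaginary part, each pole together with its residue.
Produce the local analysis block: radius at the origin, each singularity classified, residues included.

Denominator factor (j**2 - 2*j - 12/7)^3: discriminant 76/7, real irrational roots 1 + (1/7)*sqrt(133) and 1 - (1/7)*sqrt(133); poles of order 3, moduli 1 + (1/7)*sqrt(133) and -1 + (1/7)*sqrt(133).
The radius of convergence is the smallest modulus among the singular points: -1 + (1/7)*sqrt(133).
The factor j**2 - 2*j - 12/7 splits as (j - a)(j - a') with a = 1 - (1/7)*sqrt(133), a' = 1 + (1/7)*sqrt(133). At the order-3 pole a set g(j) = (j - a)^3*f(j) = [-36/35] / (j - a')^3.
Order-3 pole: residue = g''(a)/2; g''(1 - (1/7)*sqrt(133)) = (189/68590)*sqrt(133), so the residue is (189/137180)*sqrt(133).
The factor j**2 - 2*j - 12/7 splits as (j - a)(j - a') with a = 1 + (1/7)*sqrt(133), a' = 1 - (1/7)*sqrt(133). At the order-3 pole a set g(j) = (j - a)^3*f(j) = [-36/35] / (j - a')^3.
Order-3 pole: residue = g''(a)/2; g''(1 + (1/7)*sqrt(133)) = -(189/68590)*sqrt(133), so the residue is -(189/137180)*sqrt(133).
List the singular points by increasing real part (a conjugate pair: the negative imaginary part first).

Radius of convergence at 0: -1 + (1/7)*sqrt(133).
At 1 - (1/7)*sqrt(133): a pole of order 3; residue (189/137180)*sqrt(133).
At 1 + (1/7)*sqrt(133): a pole of order 3; residue -(189/137180)*sqrt(133).


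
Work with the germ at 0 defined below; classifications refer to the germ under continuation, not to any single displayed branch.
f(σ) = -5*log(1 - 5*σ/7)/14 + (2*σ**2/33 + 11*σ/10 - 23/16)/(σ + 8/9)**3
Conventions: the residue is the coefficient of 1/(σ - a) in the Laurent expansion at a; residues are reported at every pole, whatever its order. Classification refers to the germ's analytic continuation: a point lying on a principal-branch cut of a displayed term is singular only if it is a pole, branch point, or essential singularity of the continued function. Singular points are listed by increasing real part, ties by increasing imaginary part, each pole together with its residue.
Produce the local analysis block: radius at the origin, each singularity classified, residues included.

Denominator factor (σ + 8/9)^3: pole of order 3 at -8/9, modulus 8/9.
Branch term (-5/14)*log(1 - σ/(7/5)): its argument vanishes at σ = 7/5, a logarithmic branch point, modulus 7/5.
The radius of convergence is the smallest modulus among the singular points: 8/9.
The branch term is analytic at -8/9 and contributes nothing to the residue; only the rational part matters.
At the order-3 pole -8/9 set g(σ) = (σ - (-8/9))^3*(rational part) = 2*σ**2/33 + 11*σ/10 - 23/16.
Order-3 pole: residue = g''(a)/2; g''(-8/9) = 4/33, so the residue is 2/33.
List the singular points by increasing real part (a conjugate pair: the negative imaginary part first).

Radius of convergence at 0: 8/9.
At -8/9: a pole of order 3; residue 2/33.
At 7/5: a logarithmic branch point.


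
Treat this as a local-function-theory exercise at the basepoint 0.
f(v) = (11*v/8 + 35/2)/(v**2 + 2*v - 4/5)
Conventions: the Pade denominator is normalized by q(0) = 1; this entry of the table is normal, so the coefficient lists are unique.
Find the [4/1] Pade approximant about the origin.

Taylor coefficients needed (expand at 0): a_0 = -175/8, a_1 = -1805/32, a_2 = -10775/64, a_3 = -15725/32, a_4 = -368375/256, a_5 = -2156375/512.
Write the denominator as Q(v) = 1 + q1*v. Requiring Q*f - P = O(v^6) with deg P <= 4 kills the coefficients of v^5..v^5 in Q*f:
  v^5: a_5 + q1*a_4 = 0, i.e. -2156375/512 + (-368375/256)*q1 = 0.
Solving this linear system: q1 = -17251/5894.
The numerator is Q*f truncated at degree 4: P0 = a_0 = -175/8; P1 = a_1 + q1*a_0 = 102645/13472; P2 = a_2 + q1*a_1 = -307935/94304; P3 = a_3 + q1*a_2 = 513225/377216; P4 = a_4 + q1*a_3 = -513225/754432.

The Pade approximant has numerator coefficients [-175/8, 102645/13472, -307935/94304, 513225/377216, -513225/754432]; denominator coefficients [1, -17251/5894].


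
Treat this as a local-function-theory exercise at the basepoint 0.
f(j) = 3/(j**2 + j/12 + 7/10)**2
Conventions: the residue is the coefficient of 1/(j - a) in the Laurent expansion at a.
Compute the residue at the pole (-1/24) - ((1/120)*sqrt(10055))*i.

The factor j**2 + j/12 + 7/10 splits as (j - a)(j - a') with a = (-1/24) - ((1/120)*sqrt(10055))*i, a' = (-1/24) + ((1/120)*sqrt(10055))*i. At the order-2 pole a set g(j) = (j - a)^2*f(j) = [3] / (j - a')^2.
Order-2 pole: residue = g'(a); g'((-1/24) - ((1/120)*sqrt(10055))*i) = ((51840/4044121)*sqrt(10055))*i, so the residue is ((51840/4044121)*sqrt(10055))*i.

The residue is ((51840/4044121)*sqrt(10055))*i.


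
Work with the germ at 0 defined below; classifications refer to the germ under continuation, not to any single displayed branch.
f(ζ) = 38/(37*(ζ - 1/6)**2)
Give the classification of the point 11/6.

The point is a regular point.

Denominator factors: ζ - 1/6 = 5/3 at ζ = 11/6 — none vanishes.
So the germ continues analytically to 11/6.


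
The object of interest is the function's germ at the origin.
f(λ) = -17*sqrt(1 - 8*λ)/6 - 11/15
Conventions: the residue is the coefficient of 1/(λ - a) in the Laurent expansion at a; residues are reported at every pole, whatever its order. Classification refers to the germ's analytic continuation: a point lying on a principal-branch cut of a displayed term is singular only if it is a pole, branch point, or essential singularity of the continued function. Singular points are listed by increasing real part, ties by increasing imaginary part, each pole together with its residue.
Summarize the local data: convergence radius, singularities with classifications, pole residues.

Radius of convergence at 0: 1/8.
At 1/8: an algebraic (square-root) branch point.

Branch term (-17/6)*sqrt(1 - λ/(1/8)): its argument vanishes at λ = 1/8, a square-root branch point, modulus 1/8.
The radius of convergence is the smallest modulus among the singular points: 1/8.


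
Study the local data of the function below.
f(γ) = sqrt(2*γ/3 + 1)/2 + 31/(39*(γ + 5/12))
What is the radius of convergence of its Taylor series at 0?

The radius of convergence is 5/12.

Denominator factor (γ + 5/12): pole of order 1 at -5/12, modulus 5/12.
Branch term (1/2)*sqrt(1 - γ/(-3/2)): its argument vanishes at γ = -3/2, a square-root branch point, modulus 3/2.
The radius of convergence is the smallest modulus among the singular points: 5/12.


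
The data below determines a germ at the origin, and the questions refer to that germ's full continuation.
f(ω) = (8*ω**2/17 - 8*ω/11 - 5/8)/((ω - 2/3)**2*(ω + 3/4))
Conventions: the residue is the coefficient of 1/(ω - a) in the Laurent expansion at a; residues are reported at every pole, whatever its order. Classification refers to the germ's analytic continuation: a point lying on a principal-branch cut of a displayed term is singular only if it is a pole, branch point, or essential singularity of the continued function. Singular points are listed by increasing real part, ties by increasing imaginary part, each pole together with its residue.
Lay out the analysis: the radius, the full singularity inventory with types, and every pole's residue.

Radius of convergence at 0: 2/3.
At -3/4: a pole of order 1; residue 4986/54043.
At 2/3: a pole of order 2; residue 20446/54043.

Denominator factor (ω + 3/4): pole of order 1 at -3/4, modulus 3/4.
Denominator factor (ω - 2/3)^2: pole of order 2 at 2/3, modulus 2/3.
The radius of convergence is the smallest modulus among the singular points: 2/3.
At the order-1 pole -3/4 set g(ω) = (ω - (-3/4))*f(ω) = (8*ω**2/17 - 8*ω/11 - 5/8)/(ω - 2/3)**2.
Simple pole: residue = g(a) at a = -3/4, which is 4986/54043.
At the order-2 pole 2/3 set g(ω) = (ω - (2/3))^2*f(ω) = (8*ω**2/17 - 8*ω/11 - 5/8)/(ω + 3/4).
Order-2 pole: residue = g'(a); g'(2/3) = 20446/54043, so the residue is 20446/54043.
List the singular points by increasing real part (a conjugate pair: the negative imaginary part first).


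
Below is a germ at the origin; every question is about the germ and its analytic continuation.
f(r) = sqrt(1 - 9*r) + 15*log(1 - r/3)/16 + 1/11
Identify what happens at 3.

The point is a logarithmic branch point.

The term (15/16)*log(1 - r/(3)) has argument 1 - 3/(3) = 0 at 3: a logarithmic (infinitely-sheeted) branch point; the remaining terms are analytic or single-valued there.


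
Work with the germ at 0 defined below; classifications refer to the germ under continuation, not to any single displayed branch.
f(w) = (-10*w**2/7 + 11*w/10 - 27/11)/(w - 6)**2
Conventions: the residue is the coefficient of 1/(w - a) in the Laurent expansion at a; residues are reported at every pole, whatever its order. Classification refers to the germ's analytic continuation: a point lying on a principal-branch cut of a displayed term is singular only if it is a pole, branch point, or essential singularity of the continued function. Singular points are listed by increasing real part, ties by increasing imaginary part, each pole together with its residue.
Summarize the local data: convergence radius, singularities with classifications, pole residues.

Denominator factor (w - 6)^2: pole of order 2 at 6, modulus 6.
The radius of convergence is the smallest modulus among the singular points: 6.
At the order-2 pole 6 set g(w) = (w - (6))^2*f(w) = -10*w**2/7 + 11*w/10 - 27/11.
Order-2 pole: residue = g'(a); g'(6) = -1123/70, so the residue is -1123/70.

Radius of convergence at 0: 6.
At 6: a pole of order 2; residue -1123/70.


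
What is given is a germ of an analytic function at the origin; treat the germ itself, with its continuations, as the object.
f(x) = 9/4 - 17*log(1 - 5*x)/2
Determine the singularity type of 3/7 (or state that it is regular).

The point is a regular point.

There is no denominator, hence no pole anywhere.
Branch term log(1 - x/(1/5)): argument at 3/7 is -8/7, nonzero, so 3/7 is not its branch point (a point on a principal cut is still regular for the continued germ).
So the germ continues analytically to 3/7.


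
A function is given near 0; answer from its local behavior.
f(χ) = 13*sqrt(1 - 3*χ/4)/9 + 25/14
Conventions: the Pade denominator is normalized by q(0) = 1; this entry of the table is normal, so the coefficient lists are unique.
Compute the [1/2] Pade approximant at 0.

The Pade approximant has numerator coefficients [407/126, -380045/259056]; denominator coefficients [1, -589/2056, -273/16448].

Taylor coefficients needed (expand at 0): a_0 = 407/126, a_1 = -13/24, a_2 = -13/128, a_3 = -39/1024.
Write the denominator as Q(χ) = 1 + q1*χ + q2*χ^2. Requiring Q*f - P = O(χ^4) with deg P <= 1 kills the coefficients of χ^2..χ^3 in Q*f:
  χ^2: a_2 + q1*a_1 + q2*a_0 = 0, i.e. -13/128 + (-13/24)*q1 + (407/126)*q2 = 0.
  χ^3: a_3 + q1*a_2 + q2*a_1 = 0, i.e. -39/1024 + (-13/128)*q1 + (-13/24)*q2 = 0.
Solving this linear system: q1 = -589/2056, q2 = -273/16448.
The numerator is Q*f truncated at degree 1: P0 = a_0 = 407/126; P1 = a_1 + q1*a_0 = -380045/259056.


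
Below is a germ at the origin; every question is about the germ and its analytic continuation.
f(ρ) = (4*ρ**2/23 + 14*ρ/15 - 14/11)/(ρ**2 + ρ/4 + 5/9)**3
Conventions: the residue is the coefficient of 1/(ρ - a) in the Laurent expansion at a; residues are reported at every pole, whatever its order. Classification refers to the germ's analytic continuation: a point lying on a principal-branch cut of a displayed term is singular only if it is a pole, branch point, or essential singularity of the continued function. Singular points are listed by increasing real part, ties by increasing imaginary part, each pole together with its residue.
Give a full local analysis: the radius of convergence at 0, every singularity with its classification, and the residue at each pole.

Radius of convergence at 0: (1/3)*sqrt(5).
At (-1/8) - ((1/24)*sqrt(311))*i: a pole of order 3; residue -((2559810816/38051492215)*sqrt(311))*i.
At (-1/8) + ((1/24)*sqrt(311))*i: a pole of order 3; residue ((2559810816/38051492215)*sqrt(311))*i.


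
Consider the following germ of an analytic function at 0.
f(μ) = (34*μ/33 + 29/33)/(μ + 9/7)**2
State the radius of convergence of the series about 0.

The radius of convergence is 9/7.

Denominator factor (μ + 9/7)^2: pole of order 2 at -9/7, modulus 9/7.
The radius of convergence is the smallest modulus among the singular points: 9/7.


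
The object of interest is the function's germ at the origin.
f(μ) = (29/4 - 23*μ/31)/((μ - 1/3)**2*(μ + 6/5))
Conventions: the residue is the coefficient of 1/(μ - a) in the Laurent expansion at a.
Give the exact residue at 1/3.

The residue is -227115/65596.

At the order-2 pole 1/3 set g(μ) = (μ - (1/3))^2*f(μ) = (29/4 - 23*μ/31)/(μ + 6/5).
Order-2 pole: residue = g'(a); g'(1/3) = -227115/65596, so the residue is -227115/65596.


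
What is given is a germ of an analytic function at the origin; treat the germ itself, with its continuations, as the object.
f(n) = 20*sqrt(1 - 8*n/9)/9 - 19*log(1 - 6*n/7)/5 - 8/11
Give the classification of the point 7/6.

The term (-19/5)*log(1 - n/(7/6)) has argument 1 - 7/6/(7/6) = 0 at 7/6: a logarithmic (infinitely-sheeted) branch point; the remaining terms are analytic or single-valued there.

The point is a logarithmic branch point.


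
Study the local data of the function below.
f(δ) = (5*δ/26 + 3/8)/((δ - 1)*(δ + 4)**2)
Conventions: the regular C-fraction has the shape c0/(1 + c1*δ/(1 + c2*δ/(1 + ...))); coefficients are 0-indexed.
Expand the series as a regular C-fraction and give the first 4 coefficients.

Taylor coefficients (expand at 0): a_0 = -3/128, a_1 = -79/3328, a_2 = -589/26624, a_3 = -305/13312.
c0 = a_0 = -3/128. Peel one level at a time: if S = 1 + c*δ/S' with S'(0) = 1, then c is the δ-coefficient of S and S' = c*δ/(S - 1).
S_1 = c0/f = 1 + (-79/78)*δ + (1993/24336)*δ^2 + ...; c1 = -79/78.
S_2 = c1*δ/(S_1 - 1) = 1 + (1993/24648)*δ + (-38599/399424)*δ^2 + ...; c2 = 1993/24648.
S_3 = c2*δ/(S_2 - 1) = 1 + (1505361/1259576)*δ + ...; c3 = 1505361/1259576.

The regular C-fraction coefficients are [-3/128, -79/78, 1993/24648, 1505361/1259576].


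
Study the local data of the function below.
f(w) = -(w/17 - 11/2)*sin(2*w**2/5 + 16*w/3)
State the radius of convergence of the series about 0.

The radius of convergence is infinite.

The factor -sin(2*w**2/5 + 16*w/3) is entire and contributes no finite singular point.
The polynomial part has no poles.
No finite singular points: the Taylor series at 0 converges everywhere.


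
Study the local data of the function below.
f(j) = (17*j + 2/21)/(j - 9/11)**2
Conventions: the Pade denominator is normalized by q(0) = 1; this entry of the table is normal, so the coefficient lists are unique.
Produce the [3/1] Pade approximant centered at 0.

The Pade approximant has numerator coefficients [242/1701, 1266292225/49636881, 27858428950/1340195787, 153221359225/12061762083]; denominator coefficients [1, -142582/87543].

Taylor coefficients needed (expand at 0): a_0 = 242/1701, a_1 = 394097/15309, a_2 = 2880284/45927, a_3 = 142413007/1240029, a_4 = 2087543062/11160261.
Write the denominator as Q(j) = 1 + q1*j. Requiring Q*f - P = O(j^5) with deg P <= 3 kills the coefficients of j^4..j^4 in Q*f:
  j^4: a_4 + q1*a_3 = 0, i.e. 2087543062/11160261 + (142413007/1240029)*q1 = 0.
Solving this linear system: q1 = -142582/87543.
The numerator is Q*f truncated at degree 3: P0 = a_0 = 242/1701; P1 = a_1 + q1*a_0 = 1266292225/49636881; P2 = a_2 + q1*a_1 = 27858428950/1340195787; P3 = a_3 + q1*a_2 = 153221359225/12061762083.


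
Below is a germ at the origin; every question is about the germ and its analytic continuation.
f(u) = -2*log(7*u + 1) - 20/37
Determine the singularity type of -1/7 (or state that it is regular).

The point is a logarithmic branch point.

The term (-2)*log(1 - u/(-1/7)) has argument 1 - -1/7/(-1/7) = 0 at -1/7: a logarithmic (infinitely-sheeted) branch point; the remaining terms are analytic or single-valued there.


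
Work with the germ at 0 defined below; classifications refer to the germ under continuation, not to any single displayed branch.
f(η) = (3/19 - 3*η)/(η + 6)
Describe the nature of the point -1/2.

The point is a regular point.

Denominator factors: η + 6 = 11/2 at η = -1/2 — none vanishes.
So the germ continues analytically to -1/2.


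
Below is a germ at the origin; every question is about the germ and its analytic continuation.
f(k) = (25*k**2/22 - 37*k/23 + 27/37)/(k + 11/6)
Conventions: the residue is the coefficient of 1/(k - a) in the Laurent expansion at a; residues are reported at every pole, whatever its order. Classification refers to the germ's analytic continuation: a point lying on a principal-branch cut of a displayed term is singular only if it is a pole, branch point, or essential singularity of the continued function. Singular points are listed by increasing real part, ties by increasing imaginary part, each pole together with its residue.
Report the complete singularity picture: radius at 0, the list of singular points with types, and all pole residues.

Radius of convergence at 0: 11/6.
At -11/6: a pole of order 1; residue 459445/61272.

Denominator factor (k + 11/6): pole of order 1 at -11/6, modulus 11/6.
The radius of convergence is the smallest modulus among the singular points: 11/6.
At the order-1 pole -11/6 set g(k) = (k - (-11/6))*f(k) = 25*k**2/22 - 37*k/23 + 27/37.
Simple pole: residue = g(a) at a = -11/6, which is 459445/61272.


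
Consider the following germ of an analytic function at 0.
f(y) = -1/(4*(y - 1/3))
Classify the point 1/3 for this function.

The point is a pole of order 1.

The denominator factor y - 1/3 vanishes at 1/3 and appears to the power 1; the numerator there equals -1/4, nonzero, and no other factor vanishes.
Hence a pole whose order is the multiplicity, 1.


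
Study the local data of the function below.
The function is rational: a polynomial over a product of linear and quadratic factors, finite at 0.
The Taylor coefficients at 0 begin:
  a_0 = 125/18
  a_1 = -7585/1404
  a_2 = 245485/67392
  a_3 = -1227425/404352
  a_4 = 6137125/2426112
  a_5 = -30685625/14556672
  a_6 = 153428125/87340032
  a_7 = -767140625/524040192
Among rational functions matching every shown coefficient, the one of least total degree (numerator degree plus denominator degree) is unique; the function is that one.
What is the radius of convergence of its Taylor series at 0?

No rational of total degree below 3 reproduces all 8 coefficients; solving the [2/1] Pade equations on them gives f(γ) = (-33*γ**2/32 + 6*γ/13 + 25/3)/(γ + 6/5), whose expansion matches every shown term.
Denominator factor (γ + 6/5): pole of order 1 at -6/5, modulus 6/5.
The radius of convergence is the smallest modulus among the singular points: 6/5.

The radius of convergence is 6/5.


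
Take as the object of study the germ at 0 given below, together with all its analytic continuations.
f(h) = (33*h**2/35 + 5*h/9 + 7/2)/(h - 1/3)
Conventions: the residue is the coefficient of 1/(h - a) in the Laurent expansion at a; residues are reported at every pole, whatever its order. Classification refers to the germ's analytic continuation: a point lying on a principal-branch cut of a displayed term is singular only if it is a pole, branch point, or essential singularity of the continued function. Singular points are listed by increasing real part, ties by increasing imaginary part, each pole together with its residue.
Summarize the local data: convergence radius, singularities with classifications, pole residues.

Denominator factor (h - 1/3): pole of order 1 at 1/3, modulus 1/3.
The radius of convergence is the smallest modulus among the singular points: 1/3.
At the order-1 pole 1/3 set g(h) = (h - (1/3))*f(h) = 33*h**2/35 + 5*h/9 + 7/2.
Simple pole: residue = g(a) at a = 1/3, which is 7163/1890.

Radius of convergence at 0: 1/3.
At 1/3: a pole of order 1; residue 7163/1890.


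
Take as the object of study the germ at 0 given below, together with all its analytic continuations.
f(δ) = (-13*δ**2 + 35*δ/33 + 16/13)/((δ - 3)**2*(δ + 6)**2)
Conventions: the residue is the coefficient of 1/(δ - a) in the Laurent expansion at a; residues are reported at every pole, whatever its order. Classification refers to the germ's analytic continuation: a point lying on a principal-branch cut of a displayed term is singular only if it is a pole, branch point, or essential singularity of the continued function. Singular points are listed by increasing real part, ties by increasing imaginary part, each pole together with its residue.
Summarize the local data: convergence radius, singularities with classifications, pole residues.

Radius of convergence at 0: 3.
At -6: a pole of order 2; residue 66821/104247.
At 3: a pole of order 2; residue -66821/104247.

Denominator factor (δ + 6)^2: pole of order 2 at -6, modulus 6.
Denominator factor (δ - 3)^2: pole of order 2 at 3, modulus 3.
The radius of convergence is the smallest modulus among the singular points: 3.
At the order-2 pole -6 set g(δ) = (δ - (-6))^2*f(δ) = (-13*δ**2 + 35*δ/33 + 16/13)/(δ - 3)**2.
Order-2 pole: residue = g'(a); g'(-6) = 66821/104247, so the residue is 66821/104247.
At the order-2 pole 3 set g(δ) = (δ - (3))^2*f(δ) = (-13*δ**2 + 35*δ/33 + 16/13)/(δ + 6)**2.
Order-2 pole: residue = g'(a); g'(3) = -66821/104247, so the residue is -66821/104247.
List the singular points by increasing real part (a conjugate pair: the negative imaginary part first).
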